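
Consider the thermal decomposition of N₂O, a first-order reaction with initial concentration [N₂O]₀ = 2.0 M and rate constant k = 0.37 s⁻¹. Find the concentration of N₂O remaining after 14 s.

0.01126 M

Step 1: For a first-order reaction: [N₂O] = [N₂O]₀ × e^(-kt)
Step 2: [N₂O] = 2.0 × e^(-0.37 × 14)
Step 3: [N₂O] = 2.0 × e^(-5.18)
Step 4: [N₂O] = 2.0 × 0.00562801 = 0.01126 M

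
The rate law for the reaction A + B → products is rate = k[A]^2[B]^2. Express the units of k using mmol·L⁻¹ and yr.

(mmol·L⁻¹)⁻³·yr⁻¹

Step 1: Overall order = 2 + 2 = 4.
Step 2: rate has units mmol·L⁻¹·yr⁻¹; [A]^2[B]^2 has units (mmol·L⁻¹)^4.
Step 3: k = rate/([A]^2[B]^2), so units of k = (mmol·L⁻¹)^(1-4)·yr⁻¹ = (mmol·L⁻¹)⁻³·yr⁻¹.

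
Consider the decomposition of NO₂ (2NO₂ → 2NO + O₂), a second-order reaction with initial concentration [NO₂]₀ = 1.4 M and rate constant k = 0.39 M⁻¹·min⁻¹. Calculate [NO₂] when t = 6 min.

0.3274 M

Step 1: For a second-order reaction: 1/[NO₂] = 1/[NO₂]₀ + kt
Step 2: 1/[NO₂] = 1/1.4 + 0.39 × 6
Step 3: 1/[NO₂] = 0.7143 + 2.34 = 3.054
Step 4: [NO₂] = 1/3.054 = 0.3274 M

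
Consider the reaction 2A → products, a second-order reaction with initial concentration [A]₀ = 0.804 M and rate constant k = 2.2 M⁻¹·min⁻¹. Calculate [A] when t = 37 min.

0.0121 M

Step 1: For a second-order reaction: 1/[A] = 1/[A]₀ + kt
Step 2: 1/[A] = 1/0.804 + 2.2 × 37
Step 3: 1/[A] = 1.244 + 81.4 = 82.64
Step 4: [A] = 1/82.64 = 0.0121 M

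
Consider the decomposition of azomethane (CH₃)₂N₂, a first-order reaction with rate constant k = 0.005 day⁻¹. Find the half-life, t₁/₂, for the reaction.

138.6 day

Step 1: For a first-order reaction, t₁/₂ = ln(2)/k
Step 2: t₁/₂ = ln(2)/0.005
Step 3: t₁/₂ = 0.6931/0.005 = 138.6 day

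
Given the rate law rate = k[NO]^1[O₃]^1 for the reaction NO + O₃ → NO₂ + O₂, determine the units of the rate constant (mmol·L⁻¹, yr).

(mmol·L⁻¹)⁻¹·yr⁻¹

Step 1: Overall order = 1 + 1 = 2.
Step 2: rate has units mmol·L⁻¹·yr⁻¹; [NO]^1[O₃]^1 has units (mmol·L⁻¹)^2.
Step 3: k = rate/([NO]^1[O₃]^1), so units of k = (mmol·L⁻¹)^(1-2)·yr⁻¹ = (mmol·L⁻¹)⁻¹·yr⁻¹.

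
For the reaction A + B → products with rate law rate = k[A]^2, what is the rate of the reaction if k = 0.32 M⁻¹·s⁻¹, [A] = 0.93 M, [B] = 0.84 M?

0.2768 M/s

Step 1: The rate law is rate = k[A]^2
Step 2: Note that the rate does not depend on [B] (zero order in B).
Step 3: rate = 0.32 × (0.93)^2 = 0.276768 M/s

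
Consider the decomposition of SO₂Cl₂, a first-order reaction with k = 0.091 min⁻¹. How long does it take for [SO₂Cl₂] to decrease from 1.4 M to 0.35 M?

15.23 min

Step 1: For first-order: t = ln([SO₂Cl₂]₀/[SO₂Cl₂])/k
Step 2: t = ln(1.4/0.35)/0.091
Step 3: t = ln(4)/0.091
Step 4: t = 1.386/0.091 = 15.23 min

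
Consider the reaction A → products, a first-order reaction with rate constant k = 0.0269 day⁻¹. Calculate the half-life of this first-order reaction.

25.77 day

Step 1: For a first-order reaction, t₁/₂ = ln(2)/k
Step 2: t₁/₂ = ln(2)/0.0269
Step 3: t₁/₂ = 0.6931/0.0269 = 25.77 day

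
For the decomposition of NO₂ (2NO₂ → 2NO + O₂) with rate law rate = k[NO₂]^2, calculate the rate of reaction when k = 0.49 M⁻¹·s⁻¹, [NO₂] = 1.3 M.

0.8281 M/s

Step 1: Identify the rate law: rate = k[NO₂]^2
Step 2: Substitute values: rate = 0.49 × (1.3)^2
Step 3: Calculate: rate = 0.49 × 1.69 = 0.8281 M/s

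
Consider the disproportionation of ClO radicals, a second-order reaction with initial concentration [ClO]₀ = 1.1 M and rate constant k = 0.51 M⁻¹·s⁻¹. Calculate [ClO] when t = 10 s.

0.1664 M

Step 1: For a second-order reaction: 1/[ClO] = 1/[ClO]₀ + kt
Step 2: 1/[ClO] = 1/1.1 + 0.51 × 10
Step 3: 1/[ClO] = 0.9091 + 5.1 = 6.009
Step 4: [ClO] = 1/6.009 = 0.1664 M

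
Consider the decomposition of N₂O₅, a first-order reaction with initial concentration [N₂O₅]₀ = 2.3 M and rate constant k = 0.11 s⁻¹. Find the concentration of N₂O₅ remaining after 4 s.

1.481 M

Step 1: For a first-order reaction: [N₂O₅] = [N₂O₅]₀ × e^(-kt)
Step 2: [N₂O₅] = 2.3 × e^(-0.11 × 4)
Step 3: [N₂O₅] = 2.3 × e^(-0.44)
Step 4: [N₂O₅] = 2.3 × 0.644036 = 1.481 M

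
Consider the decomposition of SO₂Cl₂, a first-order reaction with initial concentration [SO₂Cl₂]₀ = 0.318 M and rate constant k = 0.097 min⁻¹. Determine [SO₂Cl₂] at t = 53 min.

0.001861 M

Step 1: For a first-order reaction: [SO₂Cl₂] = [SO₂Cl₂]₀ × e^(-kt)
Step 2: [SO₂Cl₂] = 0.318 × e^(-0.097 × 53)
Step 3: [SO₂Cl₂] = 0.318 × e^(-5.141)
Step 4: [SO₂Cl₂] = 0.318 × 0.00585183 = 0.001861 M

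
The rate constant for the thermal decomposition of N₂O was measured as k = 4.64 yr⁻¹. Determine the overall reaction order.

first order (1)

Step 1: The units of k for an nth-order reaction are (concentration)^(1-n)·(time)⁻¹.
Step 2: Here k has units yr⁻¹, so the concentration exponent is 0.
Step 3: 1 - n = 0 ⇒ n = 1. The reaction is first order.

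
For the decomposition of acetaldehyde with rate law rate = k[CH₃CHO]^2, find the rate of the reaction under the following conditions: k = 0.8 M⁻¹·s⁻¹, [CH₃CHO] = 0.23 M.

0.04232 M/s

Step 1: Identify the rate law: rate = k[CH₃CHO]^2
Step 2: Substitute values: rate = 0.8 × (0.23)^2
Step 3: Calculate: rate = 0.8 × 0.0529 = 0.04232 M/s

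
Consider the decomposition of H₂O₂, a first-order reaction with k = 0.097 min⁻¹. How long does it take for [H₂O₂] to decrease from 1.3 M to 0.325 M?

14.29 min

Step 1: For first-order: t = ln([H₂O₂]₀/[H₂O₂])/k
Step 2: t = ln(1.3/0.325)/0.097
Step 3: t = ln(4)/0.097
Step 4: t = 1.386/0.097 = 14.29 min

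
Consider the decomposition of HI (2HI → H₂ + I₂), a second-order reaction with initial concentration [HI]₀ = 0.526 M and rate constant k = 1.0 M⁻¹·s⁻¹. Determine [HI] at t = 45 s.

0.02132 M

Step 1: For a second-order reaction: 1/[HI] = 1/[HI]₀ + kt
Step 2: 1/[HI] = 1/0.526 + 1.0 × 45
Step 3: 1/[HI] = 1.901 + 45 = 46.9
Step 4: [HI] = 1/46.9 = 0.02132 M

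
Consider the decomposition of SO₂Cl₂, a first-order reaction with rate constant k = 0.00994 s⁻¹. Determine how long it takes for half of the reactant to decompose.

69.73 s

Step 1: For a first-order reaction, t₁/₂ = ln(2)/k
Step 2: t₁/₂ = ln(2)/0.00994
Step 3: t₁/₂ = 0.6931/0.00994 = 69.73 s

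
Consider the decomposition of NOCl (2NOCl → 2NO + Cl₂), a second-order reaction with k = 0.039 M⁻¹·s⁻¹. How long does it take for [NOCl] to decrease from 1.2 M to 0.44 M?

36.91 s

Step 1: For second-order: t = (1/[NOCl] - 1/[NOCl]₀)/k
Step 2: t = (1/0.44 - 1/1.2)/0.039
Step 3: t = (2.273 - 0.8333)/0.039
Step 4: t = 1.439/0.039 = 36.91 s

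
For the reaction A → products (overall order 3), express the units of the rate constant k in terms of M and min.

M⁻²·min⁻¹

Step 1: For overall order n, rate = k × (concentration)^n.
Step 2: Rate has units M·min⁻¹; concentration term has units M^3.
Step 3: k = rate / (concentration)^n, so units of k = M^(1-3)·min⁻¹ = M⁻²·min⁻¹.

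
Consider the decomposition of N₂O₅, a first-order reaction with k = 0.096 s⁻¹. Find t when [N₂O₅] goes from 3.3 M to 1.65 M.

7.22 s

Step 1: For first-order: t = ln([N₂O₅]₀/[N₂O₅])/k
Step 2: t = ln(3.3/1.65)/0.096
Step 3: t = ln(2)/0.096
Step 4: t = 0.6931/0.096 = 7.22 s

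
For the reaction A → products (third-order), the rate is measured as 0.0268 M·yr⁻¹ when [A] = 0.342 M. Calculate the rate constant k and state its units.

0.67 M⁻²·yr⁻¹

Step 1: rate = k[A]^3, so k = rate / [A]^3.
Step 2: k = 0.0268 / (0.342)^3 = 0.0268 / 0.04.
Step 3: k = 0.67 M⁻²·yr⁻¹.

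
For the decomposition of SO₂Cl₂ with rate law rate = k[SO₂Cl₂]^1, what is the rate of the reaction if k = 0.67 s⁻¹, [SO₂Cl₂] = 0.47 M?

0.3149 M/s

Step 1: Identify the rate law: rate = k[SO₂Cl₂]^1
Step 2: Substitute values: rate = 0.67 × (0.47)^1
Step 3: Calculate: rate = 0.67 × 0.47 = 0.3149 M/s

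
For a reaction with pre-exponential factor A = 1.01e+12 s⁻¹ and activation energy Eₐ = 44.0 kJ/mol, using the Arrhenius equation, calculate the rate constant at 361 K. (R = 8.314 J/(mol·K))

4.34e+05 s⁻¹

Step 1: Use the Arrhenius equation: k = A × exp(-Eₐ/RT)
Step 2: Convert Eₐ to J/mol: 44.0 kJ/mol = 44000 J/mol
Step 3: Calculate the exponent: -Eₐ/(RT) = -44000/(8.314 × 361) = -14.66005
Step 4: k = 1.01e+12 × exp(-14.66005)
Step 5: k = 1.01e+12 × 4.29755e-07 = 4.3405e+05 s⁻¹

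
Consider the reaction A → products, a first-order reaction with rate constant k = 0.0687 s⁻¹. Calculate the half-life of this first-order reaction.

10.09 s

Step 1: For a first-order reaction, t₁/₂ = ln(2)/k
Step 2: t₁/₂ = ln(2)/0.0687
Step 3: t₁/₂ = 0.6931/0.0687 = 10.09 s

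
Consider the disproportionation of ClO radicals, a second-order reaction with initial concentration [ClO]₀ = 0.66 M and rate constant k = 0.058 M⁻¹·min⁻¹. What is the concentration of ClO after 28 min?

0.3186 M

Step 1: For a second-order reaction: 1/[ClO] = 1/[ClO]₀ + kt
Step 2: 1/[ClO] = 1/0.66 + 0.058 × 28
Step 3: 1/[ClO] = 1.515 + 1.624 = 3.139
Step 4: [ClO] = 1/3.139 = 0.3186 M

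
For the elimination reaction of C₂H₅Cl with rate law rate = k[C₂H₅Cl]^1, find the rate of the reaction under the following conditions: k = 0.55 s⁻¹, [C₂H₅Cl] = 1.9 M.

1.045 M/s

Step 1: Identify the rate law: rate = k[C₂H₅Cl]^1
Step 2: Substitute values: rate = 0.55 × (1.9)^1
Step 3: Calculate: rate = 0.55 × 1.9 = 1.045 M/s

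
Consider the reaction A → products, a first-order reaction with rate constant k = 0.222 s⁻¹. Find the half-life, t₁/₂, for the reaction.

3.122 s

Step 1: For a first-order reaction, t₁/₂ = ln(2)/k
Step 2: t₁/₂ = ln(2)/0.222
Step 3: t₁/₂ = 0.6931/0.222 = 3.122 s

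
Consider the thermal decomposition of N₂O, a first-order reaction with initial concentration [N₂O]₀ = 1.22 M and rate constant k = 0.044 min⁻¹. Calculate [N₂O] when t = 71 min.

0.05366 M

Step 1: For a first-order reaction: [N₂O] = [N₂O]₀ × e^(-kt)
Step 2: [N₂O] = 1.22 × e^(-0.044 × 71)
Step 3: [N₂O] = 1.22 × e^(-3.124)
Step 4: [N₂O] = 1.22 × 0.0439809 = 0.05366 M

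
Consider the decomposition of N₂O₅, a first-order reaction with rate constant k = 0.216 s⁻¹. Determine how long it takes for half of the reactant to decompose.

3.209 s

Step 1: For a first-order reaction, t₁/₂ = ln(2)/k
Step 2: t₁/₂ = ln(2)/0.216
Step 3: t₁/₂ = 0.6931/0.216 = 3.209 s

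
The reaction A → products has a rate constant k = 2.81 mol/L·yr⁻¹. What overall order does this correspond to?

zeroth order (0)

Step 1: The units of k for an nth-order reaction are (concentration)^(1-n)·(time)⁻¹.
Step 2: Here k has units mol/L·yr⁻¹, so the concentration exponent is 1.
Step 3: 1 - n = 1 ⇒ n = 0. The reaction is zeroth order.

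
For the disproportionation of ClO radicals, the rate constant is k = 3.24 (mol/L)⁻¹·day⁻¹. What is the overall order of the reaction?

second order (2)

Step 1: The units of k for an nth-order reaction are (concentration)^(1-n)·(time)⁻¹.
Step 2: Here k has units (mol/L)⁻¹·day⁻¹, so the concentration exponent is -1.
Step 3: 1 - n = -1 ⇒ n = 2. The reaction is second order.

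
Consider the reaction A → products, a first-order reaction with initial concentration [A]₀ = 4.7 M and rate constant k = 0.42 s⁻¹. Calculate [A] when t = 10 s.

0.07048 M

Step 1: For a first-order reaction: [A] = [A]₀ × e^(-kt)
Step 2: [A] = 4.7 × e^(-0.42 × 10)
Step 3: [A] = 4.7 × e^(-4.2)
Step 4: [A] = 4.7 × 0.0149956 = 0.07048 M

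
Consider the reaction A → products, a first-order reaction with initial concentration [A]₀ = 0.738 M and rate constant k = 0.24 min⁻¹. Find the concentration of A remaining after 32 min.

0.0003409 M

Step 1: For a first-order reaction: [A] = [A]₀ × e^(-kt)
Step 2: [A] = 0.738 × e^(-0.24 × 32)
Step 3: [A] = 0.738 × e^(-7.68)
Step 4: [A] = 0.738 × 0.000461975 = 0.0003409 M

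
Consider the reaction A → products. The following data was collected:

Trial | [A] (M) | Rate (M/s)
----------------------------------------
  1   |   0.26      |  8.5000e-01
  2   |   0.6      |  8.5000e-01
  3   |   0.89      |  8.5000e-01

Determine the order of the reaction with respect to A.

zeroth order (0)

Step 1: Compare trials - when concentration changes, rate stays constant.
Step 2: rate₂/rate₁ = 8.5000e-01/8.5000e-01 = 1
Step 3: [A]₂/[A]₁ = 0.6/0.26 = 2.308
Step 4: Since rate ratio ≈ (conc ratio)^0, the reaction is zeroth order.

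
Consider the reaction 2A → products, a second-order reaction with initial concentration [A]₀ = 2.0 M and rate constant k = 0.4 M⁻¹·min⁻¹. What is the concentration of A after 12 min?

0.1887 M

Step 1: For a second-order reaction: 1/[A] = 1/[A]₀ + kt
Step 2: 1/[A] = 1/2.0 + 0.4 × 12
Step 3: 1/[A] = 0.5 + 4.8 = 5.3
Step 4: [A] = 1/5.3 = 0.1887 M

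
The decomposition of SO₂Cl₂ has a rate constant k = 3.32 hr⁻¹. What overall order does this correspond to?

first order (1)

Step 1: The units of k for an nth-order reaction are (concentration)^(1-n)·(time)⁻¹.
Step 2: Here k has units hr⁻¹, so the concentration exponent is 0.
Step 3: 1 - n = 0 ⇒ n = 1. The reaction is first order.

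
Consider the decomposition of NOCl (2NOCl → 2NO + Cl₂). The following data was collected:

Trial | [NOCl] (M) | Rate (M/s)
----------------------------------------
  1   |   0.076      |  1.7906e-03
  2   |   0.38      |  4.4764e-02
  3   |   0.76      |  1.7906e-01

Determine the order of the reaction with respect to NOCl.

second order (2)

Step 1: Compare trials to find order n where rate₂/rate₁ = ([NOCl]₂/[NOCl]₁)^n
Step 2: rate₂/rate₁ = 4.4764e-02/1.7906e-03 = 25
Step 3: [NOCl]₂/[NOCl]₁ = 0.38/0.076 = 5
Step 4: n = ln(25)/ln(5) = 2.00 ≈ 2
Step 5: The reaction is second order in NOCl.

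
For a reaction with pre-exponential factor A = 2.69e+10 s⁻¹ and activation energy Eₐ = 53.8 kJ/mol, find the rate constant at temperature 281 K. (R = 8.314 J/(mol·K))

2.68e+00 s⁻¹

Step 1: Use the Arrhenius equation: k = A × exp(-Eₐ/RT)
Step 2: Convert Eₐ to J/mol: 53.8 kJ/mol = 53800 J/mol
Step 3: Calculate the exponent: -Eₐ/(RT) = -53800/(8.314 × 281) = -23.02852
Step 4: k = 2.69e+10 × exp(-23.02852)
Step 5: k = 2.69e+10 × 9.97334e-11 = 2.6828e+00 s⁻¹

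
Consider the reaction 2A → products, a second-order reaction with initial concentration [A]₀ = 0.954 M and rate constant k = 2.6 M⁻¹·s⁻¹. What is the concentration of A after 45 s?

0.008471 M

Step 1: For a second-order reaction: 1/[A] = 1/[A]₀ + kt
Step 2: 1/[A] = 1/0.954 + 2.6 × 45
Step 3: 1/[A] = 1.048 + 117 = 118
Step 4: [A] = 1/118 = 0.008471 M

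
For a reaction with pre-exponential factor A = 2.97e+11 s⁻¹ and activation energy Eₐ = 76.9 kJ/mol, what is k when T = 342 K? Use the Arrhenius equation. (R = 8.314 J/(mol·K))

5.34e-01 s⁻¹

Step 1: Use the Arrhenius equation: k = A × exp(-Eₐ/RT)
Step 2: Convert Eₐ to J/mol: 76.9 kJ/mol = 76900 J/mol
Step 3: Calculate the exponent: -Eₐ/(RT) = -76900/(8.314 × 342) = -27.04520
Step 4: k = 2.97e+11 × exp(-27.04520)
Step 5: k = 2.97e+11 × 1.79647e-12 = 5.3355e-01 s⁻¹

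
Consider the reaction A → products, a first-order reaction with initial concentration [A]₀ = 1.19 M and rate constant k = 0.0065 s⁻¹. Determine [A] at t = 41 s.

0.9116 M

Step 1: For a first-order reaction: [A] = [A]₀ × e^(-kt)
Step 2: [A] = 1.19 × e^(-0.0065 × 41)
Step 3: [A] = 1.19 × e^(-0.2665)
Step 4: [A] = 1.19 × 0.766056 = 0.9116 M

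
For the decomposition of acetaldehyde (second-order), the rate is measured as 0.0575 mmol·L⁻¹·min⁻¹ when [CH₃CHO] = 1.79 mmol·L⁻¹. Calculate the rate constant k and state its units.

0.01795 (mmol·L⁻¹)⁻¹·min⁻¹

Step 1: rate = k[CH₃CHO]^2, so k = rate / [CH₃CHO]^2.
Step 2: k = 0.0575 / (1.79)^2 = 0.0575 / 3.204.
Step 3: k = 0.01795 (mmol·L⁻¹)⁻¹·min⁻¹.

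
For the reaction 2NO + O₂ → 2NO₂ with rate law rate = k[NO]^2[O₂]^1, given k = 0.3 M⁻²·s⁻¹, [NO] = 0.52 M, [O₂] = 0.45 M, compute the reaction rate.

0.0365 M/s

Step 1: The rate law is rate = k[NO]^2[O₂]^1
Step 2: Substitute: rate = 0.3 × (0.52)^2 × (0.45)^1
Step 3: rate = 0.3 × 0.2704 × 0.45 = 0.036504 M/s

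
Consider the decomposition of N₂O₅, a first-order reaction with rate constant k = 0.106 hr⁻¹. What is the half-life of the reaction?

6.539 hr

Step 1: For a first-order reaction, t₁/₂ = ln(2)/k
Step 2: t₁/₂ = ln(2)/0.106
Step 3: t₁/₂ = 0.6931/0.106 = 6.539 hr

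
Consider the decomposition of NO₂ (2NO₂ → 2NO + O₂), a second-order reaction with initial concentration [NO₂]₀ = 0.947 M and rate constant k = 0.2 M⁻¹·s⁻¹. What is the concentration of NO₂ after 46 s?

0.0975 M

Step 1: For a second-order reaction: 1/[NO₂] = 1/[NO₂]₀ + kt
Step 2: 1/[NO₂] = 1/0.947 + 0.2 × 46
Step 3: 1/[NO₂] = 1.056 + 9.2 = 10.26
Step 4: [NO₂] = 1/10.26 = 0.0975 M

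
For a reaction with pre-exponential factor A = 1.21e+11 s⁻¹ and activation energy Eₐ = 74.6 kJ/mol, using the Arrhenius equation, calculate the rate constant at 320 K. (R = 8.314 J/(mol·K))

8.04e-02 s⁻¹

Step 1: Use the Arrhenius equation: k = A × exp(-Eₐ/RT)
Step 2: Convert Eₐ to J/mol: 74.6 kJ/mol = 74600 J/mol
Step 3: Calculate the exponent: -Eₐ/(RT) = -74600/(8.314 × 320) = -28.04005
Step 4: k = 1.21e+11 × exp(-28.04005)
Step 5: k = 1.21e+11 × 6.64295e-13 = 8.0380e-02 s⁻¹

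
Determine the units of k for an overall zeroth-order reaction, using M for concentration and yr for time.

M·yr⁻¹

Step 1: For overall order n, rate = k × (concentration)^n.
Step 2: Rate has units M·yr⁻¹; concentration term has units M^0.
Step 3: k = rate / (concentration)^n, so units of k = M^(1-0)·yr⁻¹ = M·yr⁻¹.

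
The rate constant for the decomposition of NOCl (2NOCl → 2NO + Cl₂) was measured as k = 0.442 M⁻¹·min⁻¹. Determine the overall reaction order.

second order (2)

Step 1: The units of k for an nth-order reaction are (concentration)^(1-n)·(time)⁻¹.
Step 2: Here k has units M⁻¹·min⁻¹, so the concentration exponent is -1.
Step 3: 1 - n = -1 ⇒ n = 2. The reaction is second order.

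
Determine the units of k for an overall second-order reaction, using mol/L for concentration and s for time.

(mol/L)⁻¹·s⁻¹

Step 1: For overall order n, rate = k × (concentration)^n.
Step 2: Rate has units mol/L·s⁻¹; concentration term has units (mol/L)^2.
Step 3: k = rate / (concentration)^n, so units of k = (mol/L)^(1-2)·s⁻¹ = (mol/L)⁻¹·s⁻¹.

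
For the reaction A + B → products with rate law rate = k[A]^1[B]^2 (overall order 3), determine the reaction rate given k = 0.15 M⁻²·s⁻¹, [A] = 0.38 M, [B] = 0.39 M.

0.00867 M/s

Step 1: The rate law is rate = k[A]^1[B]^2, overall order = 1+2 = 3
Step 2: Substitute values: rate = 0.15 × (0.38)^1 × (0.39)^2
Step 3: rate = 0.15 × 0.38 × 0.1521 = 0.0086697 M/s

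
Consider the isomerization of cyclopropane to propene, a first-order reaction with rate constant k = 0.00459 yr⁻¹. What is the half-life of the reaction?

151 yr

Step 1: For a first-order reaction, t₁/₂ = ln(2)/k
Step 2: t₁/₂ = ln(2)/0.00459
Step 3: t₁/₂ = 0.6931/0.00459 = 151 yr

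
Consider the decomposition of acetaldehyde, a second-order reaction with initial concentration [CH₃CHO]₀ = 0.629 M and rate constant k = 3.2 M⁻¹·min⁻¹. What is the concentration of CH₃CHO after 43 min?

0.007184 M

Step 1: For a second-order reaction: 1/[CH₃CHO] = 1/[CH₃CHO]₀ + kt
Step 2: 1/[CH₃CHO] = 1/0.629 + 3.2 × 43
Step 3: 1/[CH₃CHO] = 1.59 + 137.6 = 139.2
Step 4: [CH₃CHO] = 1/139.2 = 0.007184 M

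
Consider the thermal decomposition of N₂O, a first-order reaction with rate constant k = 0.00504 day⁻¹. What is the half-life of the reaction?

137.5 day

Step 1: For a first-order reaction, t₁/₂ = ln(2)/k
Step 2: t₁/₂ = ln(2)/0.00504
Step 3: t₁/₂ = 0.6931/0.00504 = 137.5 day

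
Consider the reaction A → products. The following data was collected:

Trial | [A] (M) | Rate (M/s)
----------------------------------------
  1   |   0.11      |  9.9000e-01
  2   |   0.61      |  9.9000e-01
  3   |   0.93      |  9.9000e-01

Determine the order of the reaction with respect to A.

zeroth order (0)

Step 1: Compare trials - when concentration changes, rate stays constant.
Step 2: rate₂/rate₁ = 9.9000e-01/9.9000e-01 = 1
Step 3: [A]₂/[A]₁ = 0.61/0.11 = 5.545
Step 4: Since rate ratio ≈ (conc ratio)^0, the reaction is zeroth order.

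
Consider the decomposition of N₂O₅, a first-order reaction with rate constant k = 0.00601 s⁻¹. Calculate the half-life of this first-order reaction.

115.3 s

Step 1: For a first-order reaction, t₁/₂ = ln(2)/k
Step 2: t₁/₂ = ln(2)/0.00601
Step 3: t₁/₂ = 0.6931/0.00601 = 115.3 s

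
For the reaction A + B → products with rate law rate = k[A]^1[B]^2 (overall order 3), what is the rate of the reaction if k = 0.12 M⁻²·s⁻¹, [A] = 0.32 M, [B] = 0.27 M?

0.002799 M/s

Step 1: The rate law is rate = k[A]^1[B]^2, overall order = 1+2 = 3
Step 2: Substitute values: rate = 0.12 × (0.32)^1 × (0.27)^2
Step 3: rate = 0.12 × 0.32 × 0.0729 = 0.00279936 M/s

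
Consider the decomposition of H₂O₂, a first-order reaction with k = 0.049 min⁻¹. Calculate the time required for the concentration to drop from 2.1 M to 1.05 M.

14.15 min

Step 1: For first-order: t = ln([H₂O₂]₀/[H₂O₂])/k
Step 2: t = ln(2.1/1.05)/0.049
Step 3: t = ln(2)/0.049
Step 4: t = 0.6931/0.049 = 14.15 min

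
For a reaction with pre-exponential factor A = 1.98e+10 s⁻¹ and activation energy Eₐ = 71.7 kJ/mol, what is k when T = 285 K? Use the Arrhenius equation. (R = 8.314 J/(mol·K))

1.43e-03 s⁻¹

Step 1: Use the Arrhenius equation: k = A × exp(-Eₐ/RT)
Step 2: Convert Eₐ to J/mol: 71.7 kJ/mol = 71700 J/mol
Step 3: Calculate the exponent: -Eₐ/(RT) = -71700/(8.314 × 285) = -30.25968
Step 4: k = 1.98e+10 × exp(-30.25968)
Step 5: k = 1.98e+10 × 7.21752e-14 = 1.4291e-03 s⁻¹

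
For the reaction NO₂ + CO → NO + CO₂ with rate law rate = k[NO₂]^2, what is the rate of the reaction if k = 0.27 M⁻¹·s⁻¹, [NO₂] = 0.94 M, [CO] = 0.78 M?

0.2386 M/s

Step 1: The rate law is rate = k[NO₂]^2
Step 2: Note that the rate does not depend on [CO] (zero order in CO).
Step 3: rate = 0.27 × (0.94)^2 = 0.238572 M/s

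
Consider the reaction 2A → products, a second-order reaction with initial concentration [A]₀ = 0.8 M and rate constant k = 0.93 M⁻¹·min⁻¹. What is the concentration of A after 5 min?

0.1695 M

Step 1: For a second-order reaction: 1/[A] = 1/[A]₀ + kt
Step 2: 1/[A] = 1/0.8 + 0.93 × 5
Step 3: 1/[A] = 1.25 + 4.65 = 5.9
Step 4: [A] = 1/5.9 = 0.1695 M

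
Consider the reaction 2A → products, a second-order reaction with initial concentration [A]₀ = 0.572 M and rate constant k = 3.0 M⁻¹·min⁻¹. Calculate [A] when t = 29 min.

0.01127 M

Step 1: For a second-order reaction: 1/[A] = 1/[A]₀ + kt
Step 2: 1/[A] = 1/0.572 + 3.0 × 29
Step 3: 1/[A] = 1.748 + 87 = 88.75
Step 4: [A] = 1/88.75 = 0.01127 M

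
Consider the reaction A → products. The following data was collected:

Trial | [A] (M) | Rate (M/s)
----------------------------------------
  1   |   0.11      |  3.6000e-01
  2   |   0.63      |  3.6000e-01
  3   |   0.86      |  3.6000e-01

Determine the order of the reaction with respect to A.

zeroth order (0)

Step 1: Compare trials - when concentration changes, rate stays constant.
Step 2: rate₂/rate₁ = 3.6000e-01/3.6000e-01 = 1
Step 3: [A]₂/[A]₁ = 0.63/0.11 = 5.727
Step 4: Since rate ratio ≈ (conc ratio)^0, the reaction is zeroth order.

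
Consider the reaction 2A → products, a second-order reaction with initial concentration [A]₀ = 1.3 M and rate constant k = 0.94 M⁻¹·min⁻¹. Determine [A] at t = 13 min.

0.07699 M

Step 1: For a second-order reaction: 1/[A] = 1/[A]₀ + kt
Step 2: 1/[A] = 1/1.3 + 0.94 × 13
Step 3: 1/[A] = 0.7692 + 12.22 = 12.99
Step 4: [A] = 1/12.99 = 0.07699 M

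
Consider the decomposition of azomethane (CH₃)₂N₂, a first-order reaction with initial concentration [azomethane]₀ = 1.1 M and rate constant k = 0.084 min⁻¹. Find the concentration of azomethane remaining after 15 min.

0.312 M

Step 1: For a first-order reaction: [azomethane] = [azomethane]₀ × e^(-kt)
Step 2: [azomethane] = 1.1 × e^(-0.084 × 15)
Step 3: [azomethane] = 1.1 × e^(-1.26)
Step 4: [azomethane] = 1.1 × 0.283654 = 0.312 M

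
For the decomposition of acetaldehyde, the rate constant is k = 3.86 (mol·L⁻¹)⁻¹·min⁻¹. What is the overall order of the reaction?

second order (2)

Step 1: The units of k for an nth-order reaction are (concentration)^(1-n)·(time)⁻¹.
Step 2: Here k has units (mol·L⁻¹)⁻¹·min⁻¹, so the concentration exponent is -1.
Step 3: 1 - n = -1 ⇒ n = 2. The reaction is second order.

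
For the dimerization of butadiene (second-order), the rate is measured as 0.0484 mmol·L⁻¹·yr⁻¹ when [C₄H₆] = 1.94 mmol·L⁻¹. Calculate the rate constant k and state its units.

0.01286 (mmol·L⁻¹)⁻¹·yr⁻¹

Step 1: rate = k[C₄H₆]^2, so k = rate / [C₄H₆]^2.
Step 2: k = 0.0484 / (1.94)^2 = 0.0484 / 3.764.
Step 3: k = 0.01286 (mmol·L⁻¹)⁻¹·yr⁻¹.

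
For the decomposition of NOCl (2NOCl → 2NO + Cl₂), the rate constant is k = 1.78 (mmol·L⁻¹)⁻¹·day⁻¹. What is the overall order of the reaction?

second order (2)

Step 1: The units of k for an nth-order reaction are (concentration)^(1-n)·(time)⁻¹.
Step 2: Here k has units (mmol·L⁻¹)⁻¹·day⁻¹, so the concentration exponent is -1.
Step 3: 1 - n = -1 ⇒ n = 2. The reaction is second order.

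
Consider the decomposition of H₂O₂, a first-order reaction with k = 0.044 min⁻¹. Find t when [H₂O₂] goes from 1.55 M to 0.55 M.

23.55 min

Step 1: For first-order: t = ln([H₂O₂]₀/[H₂O₂])/k
Step 2: t = ln(1.55/0.55)/0.044
Step 3: t = ln(2.818)/0.044
Step 4: t = 1.036/0.044 = 23.55 min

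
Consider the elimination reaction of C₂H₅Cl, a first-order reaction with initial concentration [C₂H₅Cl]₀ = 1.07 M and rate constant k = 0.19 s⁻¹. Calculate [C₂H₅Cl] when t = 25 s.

0.009257 M

Step 1: For a first-order reaction: [C₂H₅Cl] = [C₂H₅Cl]₀ × e^(-kt)
Step 2: [C₂H₅Cl] = 1.07 × e^(-0.19 × 25)
Step 3: [C₂H₅Cl] = 1.07 × e^(-4.75)
Step 4: [C₂H₅Cl] = 1.07 × 0.0086517 = 0.009257 M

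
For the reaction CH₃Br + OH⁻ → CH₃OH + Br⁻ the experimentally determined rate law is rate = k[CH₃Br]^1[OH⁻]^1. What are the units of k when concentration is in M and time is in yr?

M⁻¹·yr⁻¹

Step 1: Overall order = 1 + 1 = 2.
Step 2: rate has units M·yr⁻¹; [CH₃Br]^1[OH⁻]^1 has units M^2.
Step 3: k = rate/([CH₃Br]^1[OH⁻]^1), so units of k = M^(1-2)·yr⁻¹ = M⁻¹·yr⁻¹.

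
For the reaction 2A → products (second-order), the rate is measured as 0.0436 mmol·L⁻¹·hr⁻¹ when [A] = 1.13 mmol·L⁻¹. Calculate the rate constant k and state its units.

0.03415 (mmol·L⁻¹)⁻¹·hr⁻¹

Step 1: rate = k[A]^2, so k = rate / [A]^2.
Step 2: k = 0.0436 / (1.13)^2 = 0.0436 / 1.277.
Step 3: k = 0.03415 (mmol·L⁻¹)⁻¹·hr⁻¹.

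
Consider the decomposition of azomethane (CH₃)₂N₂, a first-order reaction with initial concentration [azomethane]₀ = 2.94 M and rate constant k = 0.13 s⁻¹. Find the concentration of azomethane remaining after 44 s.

0.009642 M

Step 1: For a first-order reaction: [azomethane] = [azomethane]₀ × e^(-kt)
Step 2: [azomethane] = 2.94 × e^(-0.13 × 44)
Step 3: [azomethane] = 2.94 × e^(-5.72)
Step 4: [azomethane] = 2.94 × 0.00327971 = 0.009642 M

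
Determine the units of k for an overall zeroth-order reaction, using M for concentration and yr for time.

M·yr⁻¹

Step 1: For overall order n, rate = k × (concentration)^n.
Step 2: Rate has units M·yr⁻¹; concentration term has units M^0.
Step 3: k = rate / (concentration)^n, so units of k = M^(1-0)·yr⁻¹ = M·yr⁻¹.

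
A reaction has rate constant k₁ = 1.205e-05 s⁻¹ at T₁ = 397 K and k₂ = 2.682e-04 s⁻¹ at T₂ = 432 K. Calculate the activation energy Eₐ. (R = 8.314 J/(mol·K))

126.4 kJ/mol

Step 1: Use the two-temperature Arrhenius form: ln(k₂/k₁) = -Eₐ/R × (1/T₂ - 1/T₁)
Step 2: ln(k₂/k₁) = ln(2.682e-04/1.205e-05) = ln(22.2573) = 3.10267
Step 3: 1/T₂ - 1/T₁ = 1/432 - 1/397 = -2.040769e-04 K⁻¹
Step 4: Eₐ = -R × ln(k₂/k₁) / (1/T₂ - 1/T₁) = -8.314 × 3.10267 / -2.040769e-04
Step 5: Eₐ = 1.2640e+05 J/mol = 126.4 kJ/mol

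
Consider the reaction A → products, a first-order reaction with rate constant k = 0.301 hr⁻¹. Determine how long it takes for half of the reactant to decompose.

2.303 hr

Step 1: For a first-order reaction, t₁/₂ = ln(2)/k
Step 2: t₁/₂ = ln(2)/0.301
Step 3: t₁/₂ = 0.6931/0.301 = 2.303 hr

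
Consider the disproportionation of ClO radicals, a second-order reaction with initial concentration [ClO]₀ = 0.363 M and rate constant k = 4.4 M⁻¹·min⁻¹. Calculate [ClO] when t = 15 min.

0.01454 M

Step 1: For a second-order reaction: 1/[ClO] = 1/[ClO]₀ + kt
Step 2: 1/[ClO] = 1/0.363 + 4.4 × 15
Step 3: 1/[ClO] = 2.755 + 66 = 68.75
Step 4: [ClO] = 1/68.75 = 0.01454 M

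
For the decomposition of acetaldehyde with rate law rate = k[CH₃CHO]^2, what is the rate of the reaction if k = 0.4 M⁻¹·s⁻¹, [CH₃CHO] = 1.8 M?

1.296 M/s

Step 1: Identify the rate law: rate = k[CH₃CHO]^2
Step 2: Substitute values: rate = 0.4 × (1.8)^2
Step 3: Calculate: rate = 0.4 × 3.24 = 1.296 M/s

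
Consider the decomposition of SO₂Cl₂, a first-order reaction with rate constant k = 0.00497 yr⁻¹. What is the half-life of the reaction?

139.5 yr

Step 1: For a first-order reaction, t₁/₂ = ln(2)/k
Step 2: t₁/₂ = ln(2)/0.00497
Step 3: t₁/₂ = 0.6931/0.00497 = 139.5 yr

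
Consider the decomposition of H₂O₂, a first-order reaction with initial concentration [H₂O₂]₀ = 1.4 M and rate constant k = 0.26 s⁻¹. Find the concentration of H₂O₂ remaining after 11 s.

0.08018 M

Step 1: For a first-order reaction: [H₂O₂] = [H₂O₂]₀ × e^(-kt)
Step 2: [H₂O₂] = 1.4 × e^(-0.26 × 11)
Step 3: [H₂O₂] = 1.4 × e^(-2.86)
Step 4: [H₂O₂] = 1.4 × 0.0572688 = 0.08018 M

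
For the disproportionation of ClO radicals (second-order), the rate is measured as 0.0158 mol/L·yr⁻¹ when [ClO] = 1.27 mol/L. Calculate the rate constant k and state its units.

0.009796 (mol/L)⁻¹·yr⁻¹

Step 1: rate = k[ClO]^2, so k = rate / [ClO]^2.
Step 2: k = 0.0158 / (1.27)^2 = 0.0158 / 1.613.
Step 3: k = 0.009796 (mol/L)⁻¹·yr⁻¹.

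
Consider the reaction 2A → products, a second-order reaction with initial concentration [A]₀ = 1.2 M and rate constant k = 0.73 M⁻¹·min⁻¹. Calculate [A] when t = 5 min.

0.223 M

Step 1: For a second-order reaction: 1/[A] = 1/[A]₀ + kt
Step 2: 1/[A] = 1/1.2 + 0.73 × 5
Step 3: 1/[A] = 0.8333 + 3.65 = 4.483
Step 4: [A] = 1/4.483 = 0.223 M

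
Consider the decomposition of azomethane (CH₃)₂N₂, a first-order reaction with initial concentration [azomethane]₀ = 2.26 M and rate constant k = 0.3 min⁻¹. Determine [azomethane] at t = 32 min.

0.0001531 M

Step 1: For a first-order reaction: [azomethane] = [azomethane]₀ × e^(-kt)
Step 2: [azomethane] = 2.26 × e^(-0.3 × 32)
Step 3: [azomethane] = 2.26 × e^(-9.6)
Step 4: [azomethane] = 2.26 × 6.77287e-05 = 0.0001531 M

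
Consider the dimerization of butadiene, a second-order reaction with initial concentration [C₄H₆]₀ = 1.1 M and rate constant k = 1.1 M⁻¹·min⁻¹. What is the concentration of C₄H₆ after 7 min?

0.1162 M

Step 1: For a second-order reaction: 1/[C₄H₆] = 1/[C₄H₆]₀ + kt
Step 2: 1/[C₄H₆] = 1/1.1 + 1.1 × 7
Step 3: 1/[C₄H₆] = 0.9091 + 7.7 = 8.609
Step 4: [C₄H₆] = 1/8.609 = 0.1162 M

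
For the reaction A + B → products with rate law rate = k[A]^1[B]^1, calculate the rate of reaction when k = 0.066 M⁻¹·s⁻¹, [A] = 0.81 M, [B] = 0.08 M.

0.004277 M/s

Step 1: The rate law is rate = k[A]^1[B]^1
Step 2: Substitute: rate = 0.066 × (0.81)^1 × (0.08)^1
Step 3: rate = 0.066 × 0.81 × 0.08 = 0.0042768 M/s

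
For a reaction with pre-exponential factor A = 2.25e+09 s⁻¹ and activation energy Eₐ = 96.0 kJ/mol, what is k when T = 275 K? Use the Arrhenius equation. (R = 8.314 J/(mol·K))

1.31e-09 s⁻¹

Step 1: Use the Arrhenius equation: k = A × exp(-Eₐ/RT)
Step 2: Convert Eₐ to J/mol: 96.0 kJ/mol = 96000 J/mol
Step 3: Calculate the exponent: -Eₐ/(RT) = -96000/(8.314 × 275) = -41.98832
Step 4: k = 2.25e+09 × exp(-41.98832)
Step 5: k = 2.25e+09 × 5.81707e-19 = 1.3088e-09 s⁻¹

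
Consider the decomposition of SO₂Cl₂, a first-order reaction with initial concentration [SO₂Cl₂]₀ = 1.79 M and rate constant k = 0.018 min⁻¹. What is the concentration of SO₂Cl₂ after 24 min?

1.162 M

Step 1: For a first-order reaction: [SO₂Cl₂] = [SO₂Cl₂]₀ × e^(-kt)
Step 2: [SO₂Cl₂] = 1.79 × e^(-0.018 × 24)
Step 3: [SO₂Cl₂] = 1.79 × e^(-0.432)
Step 4: [SO₂Cl₂] = 1.79 × 0.649209 = 1.162 M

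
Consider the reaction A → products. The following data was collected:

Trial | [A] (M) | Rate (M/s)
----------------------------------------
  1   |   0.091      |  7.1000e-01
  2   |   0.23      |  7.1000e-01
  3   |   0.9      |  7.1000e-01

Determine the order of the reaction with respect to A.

zeroth order (0)

Step 1: Compare trials - when concentration changes, rate stays constant.
Step 2: rate₂/rate₁ = 7.1000e-01/7.1000e-01 = 1
Step 3: [A]₂/[A]₁ = 0.23/0.091 = 2.527
Step 4: Since rate ratio ≈ (conc ratio)^0, the reaction is zeroth order.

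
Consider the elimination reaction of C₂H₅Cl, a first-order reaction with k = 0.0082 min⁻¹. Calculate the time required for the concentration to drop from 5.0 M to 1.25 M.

169.1 min

Step 1: For first-order: t = ln([C₂H₅Cl]₀/[C₂H₅Cl])/k
Step 2: t = ln(5.0/1.25)/0.0082
Step 3: t = ln(4)/0.0082
Step 4: t = 1.386/0.0082 = 169.1 min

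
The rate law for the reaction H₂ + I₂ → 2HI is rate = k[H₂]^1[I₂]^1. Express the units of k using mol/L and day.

(mol/L)⁻¹·day⁻¹

Step 1: Overall order = 1 + 1 = 2.
Step 2: rate has units mol/L·day⁻¹; [H₂]^1[I₂]^1 has units (mol/L)^2.
Step 3: k = rate/([H₂]^1[I₂]^1), so units of k = (mol/L)^(1-2)·day⁻¹ = (mol/L)⁻¹·day⁻¹.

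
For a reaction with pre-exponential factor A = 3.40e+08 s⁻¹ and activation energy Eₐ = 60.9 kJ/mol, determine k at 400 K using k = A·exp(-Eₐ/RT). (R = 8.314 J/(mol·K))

3.79e+00 s⁻¹

Step 1: Use the Arrhenius equation: k = A × exp(-Eₐ/RT)
Step 2: Convert Eₐ to J/mol: 60.9 kJ/mol = 60900 J/mol
Step 3: Calculate the exponent: -Eₐ/(RT) = -60900/(8.314 × 400) = -18.31248
Step 4: k = 3.40e+08 × exp(-18.31248)
Step 5: k = 3.40e+08 × 1.11427e-08 = 3.7885e+00 s⁻¹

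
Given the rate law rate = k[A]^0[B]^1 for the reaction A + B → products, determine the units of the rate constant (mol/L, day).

day⁻¹

Step 1: Overall order = 0 + 1 = 1.
Step 2: rate has units mol/L·day⁻¹; [A]^0[B]^1 has units (mol/L)^1.
Step 3: k = rate/([A]^0[B]^1), so units of k = (mol/L)^(1-1)·day⁻¹ = day⁻¹.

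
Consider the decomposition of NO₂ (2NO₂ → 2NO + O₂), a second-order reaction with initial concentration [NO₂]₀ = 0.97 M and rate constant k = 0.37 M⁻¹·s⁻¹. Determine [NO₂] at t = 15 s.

0.152 M

Step 1: For a second-order reaction: 1/[NO₂] = 1/[NO₂]₀ + kt
Step 2: 1/[NO₂] = 1/0.97 + 0.37 × 15
Step 3: 1/[NO₂] = 1.031 + 5.55 = 6.581
Step 4: [NO₂] = 1/6.581 = 0.152 M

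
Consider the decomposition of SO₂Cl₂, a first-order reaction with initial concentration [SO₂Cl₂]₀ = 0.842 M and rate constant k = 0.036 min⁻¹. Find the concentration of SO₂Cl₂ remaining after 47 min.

0.1551 M

Step 1: For a first-order reaction: [SO₂Cl₂] = [SO₂Cl₂]₀ × e^(-kt)
Step 2: [SO₂Cl₂] = 0.842 × e^(-0.036 × 47)
Step 3: [SO₂Cl₂] = 0.842 × e^(-1.692)
Step 4: [SO₂Cl₂] = 0.842 × 0.184151 = 0.1551 M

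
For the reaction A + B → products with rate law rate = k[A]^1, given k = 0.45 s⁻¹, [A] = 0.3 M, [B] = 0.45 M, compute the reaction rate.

0.135 M/s

Step 1: The rate law is rate = k[A]^1
Step 2: Note that the rate does not depend on [B] (zero order in B).
Step 3: rate = 0.45 × (0.3)^1 = 0.135 M/s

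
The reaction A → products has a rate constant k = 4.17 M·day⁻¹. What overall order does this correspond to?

zeroth order (0)

Step 1: The units of k for an nth-order reaction are (concentration)^(1-n)·(time)⁻¹.
Step 2: Here k has units M·day⁻¹, so the concentration exponent is 1.
Step 3: 1 - n = 1 ⇒ n = 0. The reaction is zeroth order.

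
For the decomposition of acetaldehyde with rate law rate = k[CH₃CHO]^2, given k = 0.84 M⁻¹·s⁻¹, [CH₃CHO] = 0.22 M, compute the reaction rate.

0.04066 M/s

Step 1: Identify the rate law: rate = k[CH₃CHO]^2
Step 2: Substitute values: rate = 0.84 × (0.22)^2
Step 3: Calculate: rate = 0.84 × 0.0484 = 0.040656 M/s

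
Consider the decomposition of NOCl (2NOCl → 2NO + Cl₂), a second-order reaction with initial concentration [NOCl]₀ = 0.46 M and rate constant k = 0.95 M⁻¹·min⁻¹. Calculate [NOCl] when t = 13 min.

0.06885 M

Step 1: For a second-order reaction: 1/[NOCl] = 1/[NOCl]₀ + kt
Step 2: 1/[NOCl] = 1/0.46 + 0.95 × 13
Step 3: 1/[NOCl] = 2.174 + 12.35 = 14.52
Step 4: [NOCl] = 1/14.52 = 0.06885 M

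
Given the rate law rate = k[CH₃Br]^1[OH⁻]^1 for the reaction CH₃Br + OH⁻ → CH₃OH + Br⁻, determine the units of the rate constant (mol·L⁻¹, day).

(mol·L⁻¹)⁻¹·day⁻¹

Step 1: Overall order = 1 + 1 = 2.
Step 2: rate has units mol·L⁻¹·day⁻¹; [CH₃Br]^1[OH⁻]^1 has units (mol·L⁻¹)^2.
Step 3: k = rate/([CH₃Br]^1[OH⁻]^1), so units of k = (mol·L⁻¹)^(1-2)·day⁻¹ = (mol·L⁻¹)⁻¹·day⁻¹.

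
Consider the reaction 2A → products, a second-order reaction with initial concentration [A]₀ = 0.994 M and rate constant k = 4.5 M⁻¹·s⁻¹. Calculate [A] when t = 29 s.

0.007604 M

Step 1: For a second-order reaction: 1/[A] = 1/[A]₀ + kt
Step 2: 1/[A] = 1/0.994 + 4.5 × 29
Step 3: 1/[A] = 1.006 + 130.5 = 131.5
Step 4: [A] = 1/131.5 = 0.007604 M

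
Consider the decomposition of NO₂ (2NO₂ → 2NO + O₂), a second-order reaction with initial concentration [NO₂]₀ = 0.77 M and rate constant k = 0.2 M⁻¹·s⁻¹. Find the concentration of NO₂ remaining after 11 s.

0.2858 M

Step 1: For a second-order reaction: 1/[NO₂] = 1/[NO₂]₀ + kt
Step 2: 1/[NO₂] = 1/0.77 + 0.2 × 11
Step 3: 1/[NO₂] = 1.299 + 2.2 = 3.499
Step 4: [NO₂] = 1/3.499 = 0.2858 M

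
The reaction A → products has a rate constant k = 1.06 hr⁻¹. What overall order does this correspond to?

first order (1)

Step 1: The units of k for an nth-order reaction are (concentration)^(1-n)·(time)⁻¹.
Step 2: Here k has units hr⁻¹, so the concentration exponent is 0.
Step 3: 1 - n = 0 ⇒ n = 1. The reaction is first order.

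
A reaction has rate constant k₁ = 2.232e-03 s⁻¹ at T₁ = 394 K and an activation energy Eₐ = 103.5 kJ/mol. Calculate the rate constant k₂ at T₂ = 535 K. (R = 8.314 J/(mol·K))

9.229e+00 s⁻¹

Step 1: Use the two-temperature Arrhenius form: ln(k₂/k₁) = -Eₐ/R × (1/T₂ - 1/T₁)
Step 2: Convert Eₐ to J/mol: 103.5 kJ/mol = 103500 J/mol
Step 3: 1/T₂ - 1/T₁ = 1/535 - 1/394 = -6.689122e-04 K⁻¹
Step 4: ln(k₂/k₁) = -103500/8.314 × -6.689122e-04 = 8.32721
Step 5: k₂ = k₁ × exp(8.32721) = 2.232e-03 × 4.13487e+03 = 9.229e+00 s⁻¹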